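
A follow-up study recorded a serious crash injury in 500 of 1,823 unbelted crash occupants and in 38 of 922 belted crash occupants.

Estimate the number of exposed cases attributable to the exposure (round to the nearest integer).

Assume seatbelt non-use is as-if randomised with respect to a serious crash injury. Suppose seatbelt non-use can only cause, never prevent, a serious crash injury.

p₁ = P(outcome | exposed) = 500/1823 = 0.27427
p₀ = P(outcome | unexposed) = 38/922 = 0.041215
PN = (p₁ − p₀)/p₁ = (0.27427 − 0.041215) / 0.27427 ≈ 0.84973.
Attributable cases ≈ PN × (exposed cases) = 0.84973 × 500 ≈ 424.87.

about 425 cases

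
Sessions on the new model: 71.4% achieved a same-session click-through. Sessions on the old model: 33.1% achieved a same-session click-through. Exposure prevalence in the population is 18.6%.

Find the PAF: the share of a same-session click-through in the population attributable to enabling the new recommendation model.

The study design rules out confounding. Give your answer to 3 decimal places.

p₁ = 0.714, p₀ = 0.331.
Overall risk P(Y=1) = π·p₁ + (1−π)·p₀ = 0.186×0.714 + 0.814×0.331 = 0.40224.
Under exogeneity, PAF = [P(Y=1) − p₀] / P(Y=1).
PAF = (0.40224 − 0.331) / 0.40224 ≈ 0.1771

PAF ≈ 0.177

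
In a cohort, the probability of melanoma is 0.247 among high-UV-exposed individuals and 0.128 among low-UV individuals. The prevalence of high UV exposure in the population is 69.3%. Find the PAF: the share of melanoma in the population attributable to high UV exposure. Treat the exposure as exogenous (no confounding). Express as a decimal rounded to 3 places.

PAF ≈ 0.392

Let p₁ = 0.247, p₀ = 0.128.
Overall risk P(Y=1) = π·p₁ + (1−π)·p₀ = 0.693×0.247 + 0.307×0.128 = 0.21047.
Under exogeneity, PAF = [P(Y=1) − p₀] / P(Y=1).
PAF = (0.21047 − 0.128) / 0.21047 ≈ 0.3918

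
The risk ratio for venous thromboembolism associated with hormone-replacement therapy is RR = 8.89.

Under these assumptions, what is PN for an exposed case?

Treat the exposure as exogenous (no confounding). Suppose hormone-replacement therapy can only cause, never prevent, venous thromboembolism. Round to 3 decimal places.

PN ≈ 0.888

Under exogeneity and monotonicity, PN = (RR − 1) / RR = 1 − 1/RR.
PN = (8.89 − 1) / 8.89 = 7.89 / 8.89 ≈ 0.8875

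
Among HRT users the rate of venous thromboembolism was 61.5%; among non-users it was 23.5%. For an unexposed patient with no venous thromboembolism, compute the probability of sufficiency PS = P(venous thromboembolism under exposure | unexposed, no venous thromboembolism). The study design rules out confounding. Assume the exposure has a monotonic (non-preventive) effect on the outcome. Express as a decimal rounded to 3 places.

PS ≈ 0.497

p₁ = 0.615, p₀ = 0.235.
Under exogeneity and monotonicity, PS = (p₁ − p₀) / (1 − p₀).
PS = (0.615 − 0.235) / (1 − 0.235) = 0.38 / 0.765 ≈ 0.4967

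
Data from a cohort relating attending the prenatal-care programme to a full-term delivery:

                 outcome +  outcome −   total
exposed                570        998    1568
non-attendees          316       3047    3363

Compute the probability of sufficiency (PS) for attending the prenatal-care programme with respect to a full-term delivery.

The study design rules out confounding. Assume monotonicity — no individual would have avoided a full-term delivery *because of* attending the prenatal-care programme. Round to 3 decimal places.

PS ≈ 0.298

p₁ = P(outcome | exposed) = 570/1568 = 0.36352
p₀ = P(outcome | unexposed) = 316/3363 = 0.093964
Under exogeneity and monotonicity, PS = (p₁ − p₀)/(1 − p₀).
PS = (0.36352 − 0.093964) / 0.90604 ≈ 0.2975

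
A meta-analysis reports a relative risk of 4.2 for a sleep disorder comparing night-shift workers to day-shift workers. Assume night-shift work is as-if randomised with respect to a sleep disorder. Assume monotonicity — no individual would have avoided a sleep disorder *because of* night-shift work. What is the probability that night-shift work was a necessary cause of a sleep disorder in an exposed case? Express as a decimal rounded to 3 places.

Under exogeneity and monotonicity, PN = (RR − 1) / RR = 1 − 1/RR.
PN = (4.2 − 1) / 4.2 = 3.2 / 4.2 ≈ 0.7619

PN ≈ 0.762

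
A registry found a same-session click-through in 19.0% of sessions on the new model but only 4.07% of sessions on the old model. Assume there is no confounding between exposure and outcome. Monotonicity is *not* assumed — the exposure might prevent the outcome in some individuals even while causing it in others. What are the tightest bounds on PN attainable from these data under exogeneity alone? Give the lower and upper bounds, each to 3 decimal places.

p₁ = 0.19, p₀ = 0.0407.
Under exogeneity alone the bounds on PN are max{0,(p₁−p₀)/p₁} ≤ PN ≤ min{1,(1−p₀)/p₁}.
  lower = (p₁ − p₀)/p₁ = 0.1493 / 0.19 ≈ 0.7858
  upper = min{1, (1 − p₀)/p₁} = 0.9593 / 0.19 ≈ 5.0489 → capped at 1

0.786 ≤ PN ≤ 1.000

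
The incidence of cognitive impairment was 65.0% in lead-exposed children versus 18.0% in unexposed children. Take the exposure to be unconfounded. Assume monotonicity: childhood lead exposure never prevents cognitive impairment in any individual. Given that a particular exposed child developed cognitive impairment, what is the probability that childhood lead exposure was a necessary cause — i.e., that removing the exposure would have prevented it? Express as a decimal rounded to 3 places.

PN ≈ 0.723

p₁ = 0.65, p₀ = 0.18.
Under exogeneity and monotonicity, PN = (p₁ − p₀) / p₁.
PN = (0.65 − 0.18) / 0.65 = 0.47 / 0.65 ≈ 0.7231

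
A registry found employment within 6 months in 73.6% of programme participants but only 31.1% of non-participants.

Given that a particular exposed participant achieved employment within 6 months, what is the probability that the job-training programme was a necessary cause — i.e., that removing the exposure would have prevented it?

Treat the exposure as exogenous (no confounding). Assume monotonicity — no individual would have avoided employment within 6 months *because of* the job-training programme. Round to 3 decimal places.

PN ≈ 0.577

p₁ = 0.736, p₀ = 0.311.
Under exogeneity and monotonicity, PN = (p₁ − p₀) / p₁.
PN = (0.736 − 0.311) / 0.736 = 0.425 / 0.736 ≈ 0.5774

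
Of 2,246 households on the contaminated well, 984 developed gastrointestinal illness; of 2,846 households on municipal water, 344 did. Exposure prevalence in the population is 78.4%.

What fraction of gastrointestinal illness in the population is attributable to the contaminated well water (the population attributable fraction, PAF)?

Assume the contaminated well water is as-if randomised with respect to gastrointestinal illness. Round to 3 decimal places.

PAF ≈ 0.673

p₁ = P(outcome | exposed) = 984/2246 = 0.43811
p₀ = P(outcome | unexposed) = 344/2846 = 0.12087
Overall risk P(Y=1) = π·p₁ + (1−π)·p₀ = 0.784×0.43811 + 0.216×0.12087 = 0.36959.
Under exogeneity, PAF = [P(Y=1) − p₀] / P(Y=1).
PAF = (0.36959 − 0.12087) / 0.36959 ≈ 0.6730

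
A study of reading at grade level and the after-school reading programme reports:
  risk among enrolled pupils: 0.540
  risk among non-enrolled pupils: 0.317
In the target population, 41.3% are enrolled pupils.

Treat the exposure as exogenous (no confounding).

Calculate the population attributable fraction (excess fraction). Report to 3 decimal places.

Let p₁ = 0.54, p₀ = 0.317.
Overall risk P(Y=1) = π·p₁ + (1−π)·p₀ = 0.413×0.54 + 0.587×0.317 = 0.4091.
Under exogeneity, PAF = [P(Y=1) − p₀] / P(Y=1).
PAF = (0.4091 − 0.317) / 0.4091 ≈ 0.2251

PAF ≈ 0.225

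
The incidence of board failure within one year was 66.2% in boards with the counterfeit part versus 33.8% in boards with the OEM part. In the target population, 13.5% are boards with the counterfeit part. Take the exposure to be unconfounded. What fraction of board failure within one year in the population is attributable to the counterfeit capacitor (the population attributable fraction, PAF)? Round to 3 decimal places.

PAF ≈ 0.115

p₁ = 0.662, p₀ = 0.338.
Overall risk P(Y=1) = π·p₁ + (1−π)·p₀ = 0.135×0.662 + 0.865×0.338 = 0.38174.
Under exogeneity, PAF = [P(Y=1) − p₀] / P(Y=1).
PAF = (0.38174 − 0.338) / 0.38174 ≈ 0.1146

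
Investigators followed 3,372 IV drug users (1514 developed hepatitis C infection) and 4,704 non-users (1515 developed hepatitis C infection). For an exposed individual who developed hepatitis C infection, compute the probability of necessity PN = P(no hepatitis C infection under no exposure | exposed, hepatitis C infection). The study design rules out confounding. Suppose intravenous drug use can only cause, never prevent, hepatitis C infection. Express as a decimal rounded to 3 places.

PN ≈ 0.283

p₁ = P(outcome | exposed) = 1514/3372 = 0.44899
p₀ = P(outcome | unexposed) = 1515/4704 = 0.32207
Under exogeneity and monotonicity, PN = (p₁ − p₀) / p₁.
PN = (0.44899 − 0.32207) / 0.44899 = 0.12693 / 0.44899 ≈ 0.2827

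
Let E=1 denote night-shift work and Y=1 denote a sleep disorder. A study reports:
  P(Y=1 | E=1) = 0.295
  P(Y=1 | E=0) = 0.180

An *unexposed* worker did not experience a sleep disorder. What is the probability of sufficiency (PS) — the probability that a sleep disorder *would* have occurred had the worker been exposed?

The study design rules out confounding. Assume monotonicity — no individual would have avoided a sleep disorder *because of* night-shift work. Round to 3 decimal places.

Let p₁ = 0.295, p₀ = 0.18.
Under exogeneity and monotonicity, PS = (p₁ − p₀) / (1 − p₀).
PS = (0.295 − 0.18) / (1 − 0.18) = 0.115 / 0.82 ≈ 0.1402

PS ≈ 0.140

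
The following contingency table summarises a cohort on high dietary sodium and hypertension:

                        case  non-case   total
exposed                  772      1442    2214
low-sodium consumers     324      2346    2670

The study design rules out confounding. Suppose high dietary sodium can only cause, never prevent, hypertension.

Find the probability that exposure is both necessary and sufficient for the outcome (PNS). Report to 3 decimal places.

p₁ = P(outcome | exposed) = 772/2214 = 0.34869
p₀ = P(outcome | unexposed) = 324/2670 = 0.12135
Under exogeneity and monotonicity, PNS = p₁ − p₀.
PNS = 0.34869 − 0.12135 = 0.22734

PNS ≈ 0.227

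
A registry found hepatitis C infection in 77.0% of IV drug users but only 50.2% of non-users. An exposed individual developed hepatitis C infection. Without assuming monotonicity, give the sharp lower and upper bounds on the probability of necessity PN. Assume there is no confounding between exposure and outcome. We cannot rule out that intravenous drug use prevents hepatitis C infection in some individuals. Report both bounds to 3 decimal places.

p₁ = 0.77, p₀ = 0.502.
Under exogeneity alone the bounds on PN are max{0,(p₁−p₀)/p₁} ≤ PN ≤ min{1,(1−p₀)/p₁}.
  lower = (p₁ − p₀)/p₁ = 0.268 / 0.77 ≈ 0.3481
  upper = min{1, (1 − p₀)/p₁} = 0.498 / 0.77 ≈ 0.6468

0.348 ≤ PN ≤ 0.647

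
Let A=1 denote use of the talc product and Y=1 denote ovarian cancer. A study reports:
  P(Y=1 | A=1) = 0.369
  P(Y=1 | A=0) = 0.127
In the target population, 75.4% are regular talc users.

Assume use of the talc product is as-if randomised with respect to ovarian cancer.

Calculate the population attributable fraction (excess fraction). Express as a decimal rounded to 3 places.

Let p₁ = 0.369, p₀ = 0.127.
Overall risk P(Y=1) = π·p₁ + (1−π)·p₀ = 0.754×0.369 + 0.246×0.127 = 0.30947.
Under exogeneity, PAF = [P(Y=1) − p₀] / P(Y=1).
PAF = (0.30947 − 0.127) / 0.30947 ≈ 0.5896

PAF ≈ 0.590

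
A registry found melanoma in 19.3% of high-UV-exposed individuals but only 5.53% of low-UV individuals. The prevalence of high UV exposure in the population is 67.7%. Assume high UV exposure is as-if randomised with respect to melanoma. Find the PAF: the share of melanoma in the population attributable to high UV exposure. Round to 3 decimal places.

p₁ = 0.193, p₀ = 0.0553.
Overall risk P(Y=1) = π·p₁ + (1−π)·p₀ = 0.677×0.193 + 0.323×0.0553 = 0.14852.
Under exogeneity, PAF = [P(Y=1) − p₀] / P(Y=1).
PAF = (0.14852 − 0.0553) / 0.14852 ≈ 0.6277

PAF ≈ 0.628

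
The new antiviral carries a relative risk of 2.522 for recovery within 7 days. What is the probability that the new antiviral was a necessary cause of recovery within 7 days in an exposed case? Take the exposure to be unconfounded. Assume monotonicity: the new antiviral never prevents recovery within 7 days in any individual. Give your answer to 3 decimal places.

PN ≈ 0.603

Under exogeneity and monotonicity, PN = (RR − 1) / RR = 1 − 1/RR.
PN = (2.522 − 1) / 2.522 = 1.522 / 2.522 ≈ 0.6035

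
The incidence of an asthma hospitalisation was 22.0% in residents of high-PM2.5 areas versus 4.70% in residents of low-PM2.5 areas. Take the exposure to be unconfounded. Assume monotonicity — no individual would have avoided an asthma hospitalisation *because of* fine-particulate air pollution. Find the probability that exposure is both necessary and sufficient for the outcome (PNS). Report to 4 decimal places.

p₁ = 0.22, p₀ = 0.047.
Under exogeneity and monotonicity, PNS = p₁ − p₀.
PNS = 0.22 − 0.047 = 0.173

PNS ≈ 0.1730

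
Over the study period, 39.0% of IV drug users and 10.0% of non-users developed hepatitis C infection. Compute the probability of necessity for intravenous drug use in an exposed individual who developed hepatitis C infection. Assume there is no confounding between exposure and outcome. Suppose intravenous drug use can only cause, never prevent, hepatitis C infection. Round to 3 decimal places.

p₁ = 0.39, p₀ = 0.1.
Under exogeneity and monotonicity, PN = (p₁ − p₀) / p₁.
PN = (0.39 − 0.1) / 0.39 = 0.29 / 0.39 ≈ 0.7436

PN ≈ 0.744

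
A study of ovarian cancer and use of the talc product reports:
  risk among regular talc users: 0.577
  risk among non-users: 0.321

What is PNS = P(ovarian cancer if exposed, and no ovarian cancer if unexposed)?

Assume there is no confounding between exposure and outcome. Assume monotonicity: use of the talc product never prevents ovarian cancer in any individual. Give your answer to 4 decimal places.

Let p₁ = 0.577, p₀ = 0.321.
Under exogeneity and monotonicity, PNS = p₁ − p₀.
PNS = 0.577 − 0.321 = 0.256

PNS ≈ 0.2560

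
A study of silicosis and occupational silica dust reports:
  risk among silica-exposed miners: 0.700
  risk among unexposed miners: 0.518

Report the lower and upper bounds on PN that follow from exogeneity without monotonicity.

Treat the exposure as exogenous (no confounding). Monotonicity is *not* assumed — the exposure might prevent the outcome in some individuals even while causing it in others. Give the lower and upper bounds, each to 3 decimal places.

0.260 ≤ PN ≤ 0.689

Let p₁ = 0.7, p₀ = 0.518.
Under exogeneity alone the bounds on PN are max{0,(p₁−p₀)/p₁} ≤ PN ≤ min{1,(1−p₀)/p₁}.
  lower = (p₁ − p₀)/p₁ = 0.182 / 0.7 ≈ 0.2600
  upper = min{1, (1 − p₀)/p₁} = 0.482 / 0.7 ≈ 0.6886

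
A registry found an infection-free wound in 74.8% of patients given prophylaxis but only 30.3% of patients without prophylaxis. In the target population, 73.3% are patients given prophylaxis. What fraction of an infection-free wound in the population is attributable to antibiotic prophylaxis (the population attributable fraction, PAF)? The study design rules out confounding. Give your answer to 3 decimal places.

p₁ = 0.748, p₀ = 0.303.
Overall risk P(Y=1) = π·p₁ + (1−π)·p₀ = 0.733×0.748 + 0.267×0.303 = 0.62918.
Under exogeneity, PAF = [P(Y=1) − p₀] / P(Y=1).
PAF = (0.62918 − 0.303) / 0.62918 ≈ 0.5184

PAF ≈ 0.518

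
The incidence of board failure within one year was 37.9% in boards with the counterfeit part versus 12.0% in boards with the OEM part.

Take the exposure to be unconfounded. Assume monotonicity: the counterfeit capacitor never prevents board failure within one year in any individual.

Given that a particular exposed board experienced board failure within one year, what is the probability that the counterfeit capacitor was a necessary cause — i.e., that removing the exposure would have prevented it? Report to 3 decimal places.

p₁ = 0.379, p₀ = 0.12.
Under exogeneity and monotonicity, PN = (p₁ − p₀) / p₁.
PN = (0.379 − 0.12) / 0.379 = 0.259 / 0.379 ≈ 0.6834

PN ≈ 0.683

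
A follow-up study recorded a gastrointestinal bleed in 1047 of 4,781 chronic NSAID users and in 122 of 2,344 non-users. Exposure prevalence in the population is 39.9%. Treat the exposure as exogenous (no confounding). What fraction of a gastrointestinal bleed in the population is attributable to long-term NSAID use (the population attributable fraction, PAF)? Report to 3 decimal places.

PAF ≈ 0.561

p₁ = P(outcome | exposed) = 1047/4781 = 0.21899
p₀ = P(outcome | unexposed) = 122/2344 = 0.052048
Overall risk P(Y=1) = π·p₁ + (1−π)·p₀ = 0.399×0.21899 + 0.601×0.052048 = 0.11866.
Under exogeneity, PAF = [P(Y=1) − p₀] / P(Y=1).
PAF = (0.11866 − 0.052048) / 0.11866 ≈ 0.5614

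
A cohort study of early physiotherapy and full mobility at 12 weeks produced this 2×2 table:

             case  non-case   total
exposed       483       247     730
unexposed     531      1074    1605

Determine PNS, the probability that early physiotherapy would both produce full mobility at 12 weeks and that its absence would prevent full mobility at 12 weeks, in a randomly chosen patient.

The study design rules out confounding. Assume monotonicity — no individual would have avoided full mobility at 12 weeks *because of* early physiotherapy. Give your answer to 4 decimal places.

p₁ = P(outcome | exposed) = 483/730 = 0.66164
p₀ = P(outcome | unexposed) = 531/1605 = 0.33084
Under exogeneity and monotonicity, PNS = p₁ − p₀.
PNS = 0.66164 − 0.33084 = 0.3308

PNS ≈ 0.3308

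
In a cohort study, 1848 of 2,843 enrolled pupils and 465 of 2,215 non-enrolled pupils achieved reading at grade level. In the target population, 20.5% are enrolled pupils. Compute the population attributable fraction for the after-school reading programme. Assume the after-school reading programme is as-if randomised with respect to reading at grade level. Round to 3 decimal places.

p₁ = P(outcome | exposed) = 1848/2843 = 0.65002
p₀ = P(outcome | unexposed) = 465/2215 = 0.20993
Overall risk P(Y=1) = π·p₁ + (1−π)·p₀ = 0.205×0.65002 + 0.795×0.20993 = 0.30015.
Under exogeneity, PAF = [P(Y=1) − p₀] / P(Y=1).
PAF = (0.30015 − 0.20993) / 0.30015 ≈ 0.3006

PAF ≈ 0.301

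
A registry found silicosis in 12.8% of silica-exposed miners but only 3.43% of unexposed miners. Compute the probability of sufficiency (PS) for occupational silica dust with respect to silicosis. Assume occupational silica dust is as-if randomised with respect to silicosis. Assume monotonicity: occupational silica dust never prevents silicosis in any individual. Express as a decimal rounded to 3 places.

p₁ = 0.128, p₀ = 0.0343.
Under exogeneity and monotonicity, PS = (p₁ − p₀) / (1 − p₀).
PS = (0.128 − 0.0343) / (1 − 0.0343) = 0.0937 / 0.9657 ≈ 0.0970

PS ≈ 0.097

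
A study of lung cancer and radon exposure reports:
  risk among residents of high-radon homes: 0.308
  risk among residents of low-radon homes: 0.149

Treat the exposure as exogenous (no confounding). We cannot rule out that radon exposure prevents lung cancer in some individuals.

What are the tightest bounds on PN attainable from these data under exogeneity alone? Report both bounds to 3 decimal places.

Let p₁ = 0.308, p₀ = 0.149.
Under exogeneity alone the bounds on PN are max{0,(p₁−p₀)/p₁} ≤ PN ≤ min{1,(1−p₀)/p₁}.
  lower = (p₁ − p₀)/p₁ = 0.159 / 0.308 ≈ 0.5162
  upper = min{1, (1 − p₀)/p₁} = 0.851 / 0.308 ≈ 2.7630 → capped at 1

0.516 ≤ PN ≤ 1.000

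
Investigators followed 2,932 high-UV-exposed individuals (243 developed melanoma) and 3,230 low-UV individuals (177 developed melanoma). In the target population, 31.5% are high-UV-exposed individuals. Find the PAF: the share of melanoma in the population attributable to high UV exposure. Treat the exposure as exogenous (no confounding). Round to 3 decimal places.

p₁ = P(outcome | exposed) = 243/2932 = 0.082879
p₀ = P(outcome | unexposed) = 177/3230 = 0.054799
Overall risk P(Y=1) = π·p₁ + (1−π)·p₀ = 0.315×0.082879 + 0.685×0.054799 = 0.063644.
Under exogeneity, PAF = [P(Y=1) − p₀] / P(Y=1).
PAF = (0.063644 − 0.054799) / 0.063644 ≈ 0.1390

PAF ≈ 0.139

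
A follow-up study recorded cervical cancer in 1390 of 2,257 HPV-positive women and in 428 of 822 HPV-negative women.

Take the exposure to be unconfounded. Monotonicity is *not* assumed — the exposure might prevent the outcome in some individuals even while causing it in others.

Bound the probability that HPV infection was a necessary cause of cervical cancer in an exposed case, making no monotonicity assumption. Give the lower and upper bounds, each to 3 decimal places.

p₁ = P(outcome | exposed) = 1390/2257 = 0.61586
p₀ = P(outcome | unexposed) = 428/822 = 0.52068
Under exogeneity alone the bounds on PN are max{0,(p₁−p₀)/p₁} ≤ PN ≤ min{1,(1−p₀)/p₁}.
  lower = (p₁ − p₀)/p₁ = 0.09518 / 0.61586 ≈ 0.1545
  upper = min{1, (1 − p₀)/p₁} = 0.47932 / 0.61586 ≈ 0.7783

0.155 ≤ PN ≤ 0.778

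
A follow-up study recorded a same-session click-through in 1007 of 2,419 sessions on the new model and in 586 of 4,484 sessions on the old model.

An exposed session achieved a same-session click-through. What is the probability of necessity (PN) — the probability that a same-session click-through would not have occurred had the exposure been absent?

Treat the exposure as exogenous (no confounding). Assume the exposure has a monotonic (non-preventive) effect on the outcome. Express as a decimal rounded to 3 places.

PN ≈ 0.686

p₁ = P(outcome | exposed) = 1007/2419 = 0.41629
p₀ = P(outcome | unexposed) = 586/4484 = 0.13069
Under exogeneity and monotonicity, PN = (p₁ − p₀) / p₁.
PN = (0.41629 − 0.13069) / 0.41629 = 0.2856 / 0.41629 ≈ 0.6861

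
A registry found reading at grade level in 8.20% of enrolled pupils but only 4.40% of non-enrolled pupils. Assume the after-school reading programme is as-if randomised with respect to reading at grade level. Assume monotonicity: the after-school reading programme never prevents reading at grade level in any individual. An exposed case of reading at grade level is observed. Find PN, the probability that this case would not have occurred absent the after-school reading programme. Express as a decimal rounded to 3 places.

p₁ = 0.082, p₀ = 0.044.
Under exogeneity and monotonicity, PN = (p₁ − p₀) / p₁.
PN = (0.082 − 0.044) / 0.082 = 0.038 / 0.082 ≈ 0.4634

PN ≈ 0.463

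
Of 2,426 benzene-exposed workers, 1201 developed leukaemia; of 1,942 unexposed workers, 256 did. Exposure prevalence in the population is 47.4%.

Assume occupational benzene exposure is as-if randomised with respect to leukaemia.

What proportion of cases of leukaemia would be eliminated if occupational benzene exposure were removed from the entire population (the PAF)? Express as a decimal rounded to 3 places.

p₁ = P(outcome | exposed) = 1201/2426 = 0.49505
p₀ = P(outcome | unexposed) = 256/1942 = 0.13182
Overall risk P(Y=1) = π·p₁ + (1−π)·p₀ = 0.474×0.49505 + 0.526×0.13182 = 0.30399.
Under exogeneity, PAF = [P(Y=1) − p₀] / P(Y=1).
PAF = (0.30399 − 0.13182) / 0.30399 ≈ 0.5664

PAF ≈ 0.566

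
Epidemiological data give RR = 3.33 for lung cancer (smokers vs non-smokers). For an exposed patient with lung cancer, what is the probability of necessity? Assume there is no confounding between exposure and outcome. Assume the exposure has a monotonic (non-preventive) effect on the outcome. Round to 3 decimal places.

Under exogeneity and monotonicity, PN = (RR − 1) / RR = 1 − 1/RR.
PN = (3.33 − 1) / 3.33 = 2.33 / 3.33 ≈ 0.6997

PN ≈ 0.700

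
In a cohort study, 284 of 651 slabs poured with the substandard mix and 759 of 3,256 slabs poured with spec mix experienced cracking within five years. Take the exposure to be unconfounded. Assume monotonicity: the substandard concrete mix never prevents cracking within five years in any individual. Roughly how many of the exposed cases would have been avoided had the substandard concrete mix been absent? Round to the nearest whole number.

p₁ = P(outcome | exposed) = 284/651 = 0.43625
p₀ = P(outcome | unexposed) = 759/3256 = 0.23311
PN = (p₁ − p₀)/p₁ = (0.43625 − 0.23311) / 0.43625 ≈ 0.46566.
Attributable cases ≈ PN × (exposed cases) = 0.46566 × 284 ≈ 132.25.

about 132 cases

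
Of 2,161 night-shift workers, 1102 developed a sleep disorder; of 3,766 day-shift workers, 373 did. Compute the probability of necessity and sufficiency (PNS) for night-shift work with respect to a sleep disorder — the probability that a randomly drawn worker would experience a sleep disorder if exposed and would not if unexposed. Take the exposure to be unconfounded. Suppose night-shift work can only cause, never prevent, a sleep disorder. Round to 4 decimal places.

PNS ≈ 0.4109

p₁ = P(outcome | exposed) = 1102/2161 = 0.50995
p₀ = P(outcome | unexposed) = 373/3766 = 0.099044
Under exogeneity and monotonicity, PNS = p₁ − p₀.
PNS = 0.50995 − 0.099044 = 0.41091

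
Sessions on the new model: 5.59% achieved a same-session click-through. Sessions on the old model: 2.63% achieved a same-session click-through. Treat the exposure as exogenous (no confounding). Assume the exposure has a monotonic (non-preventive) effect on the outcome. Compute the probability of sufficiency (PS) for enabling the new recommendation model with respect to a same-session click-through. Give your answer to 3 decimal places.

p₁ = 0.0559, p₀ = 0.0263.
Under exogeneity and monotonicity, PS = (p₁ − p₀) / (1 − p₀).
PS = (0.0559 − 0.0263) / (1 − 0.0263) = 0.0296 / 0.9737 ≈ 0.0304

PS ≈ 0.030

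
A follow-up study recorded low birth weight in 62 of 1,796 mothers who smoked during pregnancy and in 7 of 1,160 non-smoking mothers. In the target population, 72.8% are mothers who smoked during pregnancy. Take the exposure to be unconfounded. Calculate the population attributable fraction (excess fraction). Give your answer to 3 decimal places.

p₁ = P(outcome | exposed) = 62/1796 = 0.034521
p₀ = P(outcome | unexposed) = 7/1160 = 0.0060345
Overall risk P(Y=1) = π·p₁ + (1−π)·p₀ = 0.728×0.034521 + 0.272×0.0060345 = 0.026773.
Under exogeneity, PAF = [P(Y=1) − p₀] / P(Y=1).
PAF = (0.026773 − 0.0060345) / 0.026773 ≈ 0.7746

PAF ≈ 0.775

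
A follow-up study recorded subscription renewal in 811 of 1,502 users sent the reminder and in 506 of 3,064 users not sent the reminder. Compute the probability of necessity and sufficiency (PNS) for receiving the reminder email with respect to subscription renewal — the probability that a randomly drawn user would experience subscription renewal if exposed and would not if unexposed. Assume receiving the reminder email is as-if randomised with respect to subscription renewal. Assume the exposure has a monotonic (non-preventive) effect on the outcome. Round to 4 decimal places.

PNS ≈ 0.3748

p₁ = P(outcome | exposed) = 811/1502 = 0.53995
p₀ = P(outcome | unexposed) = 506/3064 = 0.16514
Under exogeneity and monotonicity, PNS = p₁ − p₀.
PNS = 0.53995 − 0.16514 = 0.3748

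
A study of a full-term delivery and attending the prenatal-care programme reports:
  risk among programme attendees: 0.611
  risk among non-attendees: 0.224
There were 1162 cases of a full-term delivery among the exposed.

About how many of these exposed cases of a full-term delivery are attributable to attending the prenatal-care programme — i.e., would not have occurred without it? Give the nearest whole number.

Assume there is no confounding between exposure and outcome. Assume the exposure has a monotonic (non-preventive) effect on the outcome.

Let p₁ = 0.611, p₀ = 0.224.
PN = (p₁ − p₀)/p₁ = (0.611 − 0.224) / 0.611 ≈ 0.63339.
Attributable cases ≈ PN × (exposed cases) = 0.63339 × 1162 ≈ 736.00.

about 736 cases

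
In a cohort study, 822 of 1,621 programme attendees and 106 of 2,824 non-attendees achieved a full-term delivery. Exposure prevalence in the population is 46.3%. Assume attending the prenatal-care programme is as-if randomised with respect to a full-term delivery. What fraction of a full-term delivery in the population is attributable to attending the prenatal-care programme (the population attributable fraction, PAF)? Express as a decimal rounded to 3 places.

p₁ = P(outcome | exposed) = 822/1621 = 0.50709
p₀ = P(outcome | unexposed) = 106/2824 = 0.037535
Overall risk P(Y=1) = π·p₁ + (1−π)·p₀ = 0.463×0.50709 + 0.537×0.037535 = 0.25494.
Under exogeneity, PAF = [P(Y=1) − p₀] / P(Y=1).
PAF = (0.25494 − 0.037535) / 0.25494 ≈ 0.8528

PAF ≈ 0.853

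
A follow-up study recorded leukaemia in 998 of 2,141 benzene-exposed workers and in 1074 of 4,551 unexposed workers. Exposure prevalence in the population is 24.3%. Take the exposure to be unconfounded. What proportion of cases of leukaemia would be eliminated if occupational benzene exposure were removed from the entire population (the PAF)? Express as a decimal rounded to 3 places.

p₁ = P(outcome | exposed) = 998/2141 = 0.46614
p₀ = P(outcome | unexposed) = 1074/4551 = 0.23599
Overall risk P(Y=1) = π·p₁ + (1−π)·p₀ = 0.243×0.46614 + 0.757×0.23599 = 0.29192.
Under exogeneity, PAF = [P(Y=1) − p₀] / P(Y=1).
PAF = (0.29192 − 0.23599) / 0.29192 ≈ 0.1916

PAF ≈ 0.192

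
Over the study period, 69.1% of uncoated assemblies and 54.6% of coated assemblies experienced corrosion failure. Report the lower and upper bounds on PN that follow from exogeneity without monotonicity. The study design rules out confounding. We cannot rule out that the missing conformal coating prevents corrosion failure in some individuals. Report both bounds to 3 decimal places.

0.210 ≤ PN ≤ 0.657

p₁ = 0.691, p₀ = 0.546.
Under exogeneity alone the bounds on PN are max{0,(p₁−p₀)/p₁} ≤ PN ≤ min{1,(1−p₀)/p₁}.
  lower = (p₁ − p₀)/p₁ = 0.145 / 0.691 ≈ 0.2098
  upper = min{1, (1 − p₀)/p₁} = 0.454 / 0.691 ≈ 0.6570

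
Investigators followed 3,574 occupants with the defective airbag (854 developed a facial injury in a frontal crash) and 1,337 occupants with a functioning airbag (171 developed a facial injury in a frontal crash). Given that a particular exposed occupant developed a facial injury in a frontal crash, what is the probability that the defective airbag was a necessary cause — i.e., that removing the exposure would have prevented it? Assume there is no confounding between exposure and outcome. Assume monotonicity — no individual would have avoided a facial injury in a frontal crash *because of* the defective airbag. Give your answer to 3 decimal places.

p₁ = P(outcome | exposed) = 854/3574 = 0.23895
p₀ = P(outcome | unexposed) = 171/1337 = 0.1279
Under exogeneity and monotonicity, PN = (p₁ − p₀) / p₁.
PN = (0.23895 − 0.1279) / 0.23895 = 0.11105 / 0.23895 ≈ 0.4647

PN ≈ 0.465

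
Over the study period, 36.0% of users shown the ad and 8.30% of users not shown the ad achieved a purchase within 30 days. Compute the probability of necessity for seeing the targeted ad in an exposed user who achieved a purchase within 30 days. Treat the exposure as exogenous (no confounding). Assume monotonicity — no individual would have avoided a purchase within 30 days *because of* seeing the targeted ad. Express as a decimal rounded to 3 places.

PN ≈ 0.769

p₁ = 0.36, p₀ = 0.083.
Under exogeneity and monotonicity, PN = (p₁ − p₀) / p₁.
PN = (0.36 − 0.083) / 0.36 = 0.277 / 0.36 ≈ 0.7694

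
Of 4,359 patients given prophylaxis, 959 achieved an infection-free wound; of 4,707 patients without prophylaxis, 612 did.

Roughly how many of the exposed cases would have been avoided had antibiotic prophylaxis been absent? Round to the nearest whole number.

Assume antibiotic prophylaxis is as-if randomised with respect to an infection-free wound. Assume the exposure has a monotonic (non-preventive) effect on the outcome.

p₁ = P(outcome | exposed) = 959/4359 = 0.22
p₀ = P(outcome | unexposed) = 612/4707 = 0.13002
PN = (p₁ − p₀)/p₁ = (0.22 − 0.13002) / 0.22 ≈ 0.40902.
Attributable cases ≈ PN × (exposed cases) = 0.40902 × 959 ≈ 392.25.

about 392 cases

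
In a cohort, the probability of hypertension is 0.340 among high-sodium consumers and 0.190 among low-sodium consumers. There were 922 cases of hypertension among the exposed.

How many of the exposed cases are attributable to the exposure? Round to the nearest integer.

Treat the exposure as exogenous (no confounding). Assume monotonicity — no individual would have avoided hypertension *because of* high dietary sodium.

about 407 cases

Let p₁ = 0.34, p₀ = 0.19.
PN = (p₁ − p₀)/p₁ = (0.34 − 0.19) / 0.34 ≈ 0.44118.
Attributable cases ≈ PN × (exposed cases) = 0.44118 × 922 ≈ 406.76.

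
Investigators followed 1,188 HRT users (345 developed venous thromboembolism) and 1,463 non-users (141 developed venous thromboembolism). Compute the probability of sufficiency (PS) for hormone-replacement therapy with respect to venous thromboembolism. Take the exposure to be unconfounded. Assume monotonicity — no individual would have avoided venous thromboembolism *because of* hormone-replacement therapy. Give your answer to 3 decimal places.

PS ≈ 0.215

p₁ = P(outcome | exposed) = 345/1188 = 0.2904
p₀ = P(outcome | unexposed) = 141/1463 = 0.096377
Under exogeneity and monotonicity, PS = (p₁ − p₀) / (1 − p₀).
PS = (0.2904 − 0.096377) / (1 − 0.096377) = 0.19403 / 0.90362 ≈ 0.2147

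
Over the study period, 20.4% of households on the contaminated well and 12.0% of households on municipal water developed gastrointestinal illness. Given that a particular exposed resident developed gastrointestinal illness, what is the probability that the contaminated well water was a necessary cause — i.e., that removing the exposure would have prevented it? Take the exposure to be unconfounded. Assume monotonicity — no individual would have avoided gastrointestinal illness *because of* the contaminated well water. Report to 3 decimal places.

p₁ = 0.204, p₀ = 0.12.
Under exogeneity and monotonicity, PN = (p₁ − p₀) / p₁.
PN = (0.204 − 0.12) / 0.204 = 0.084 / 0.204 ≈ 0.4118

PN ≈ 0.412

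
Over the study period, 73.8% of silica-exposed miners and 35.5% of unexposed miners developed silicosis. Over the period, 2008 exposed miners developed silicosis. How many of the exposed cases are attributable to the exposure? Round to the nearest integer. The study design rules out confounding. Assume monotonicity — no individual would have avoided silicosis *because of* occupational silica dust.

about 1042 cases

p₁ = 0.738, p₀ = 0.355.
PN = (p₁ − p₀)/p₁ = (0.738 − 0.355) / 0.738 ≈ 0.51897.
Attributable cases ≈ PN × (exposed cases) = 0.51897 × 2008 ≈ 1042.09.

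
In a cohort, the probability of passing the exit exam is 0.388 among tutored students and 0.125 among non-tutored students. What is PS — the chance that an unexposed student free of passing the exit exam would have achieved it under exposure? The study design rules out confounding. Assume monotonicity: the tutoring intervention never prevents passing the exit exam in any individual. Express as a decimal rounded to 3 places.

Let p₁ = 0.388, p₀ = 0.125.
Under exogeneity and monotonicity, PS = (p₁ − p₀) / (1 − p₀).
PS = (0.388 − 0.125) / (1 − 0.125) = 0.263 / 0.875 ≈ 0.3006

PS ≈ 0.301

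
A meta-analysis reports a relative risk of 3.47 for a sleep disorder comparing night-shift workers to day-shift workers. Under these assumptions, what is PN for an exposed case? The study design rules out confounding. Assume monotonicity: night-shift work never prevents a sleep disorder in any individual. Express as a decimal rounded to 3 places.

Under exogeneity and monotonicity, PN = (RR − 1) / RR = 1 − 1/RR.
PN = (3.47 − 1) / 3.47 = 2.47 / 3.47 ≈ 0.7118

PN ≈ 0.712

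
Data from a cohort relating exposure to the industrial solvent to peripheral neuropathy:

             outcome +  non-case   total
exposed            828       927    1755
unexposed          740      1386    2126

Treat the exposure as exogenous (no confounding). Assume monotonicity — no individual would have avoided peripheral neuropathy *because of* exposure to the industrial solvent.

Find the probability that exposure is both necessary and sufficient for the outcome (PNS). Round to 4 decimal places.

p₁ = P(outcome | exposed) = 828/1755 = 0.47179
p₀ = P(outcome | unexposed) = 740/2126 = 0.34807
Under exogeneity and monotonicity, PNS = p₁ − p₀.
PNS = 0.47179 − 0.34807 = 0.12372

PNS ≈ 0.1237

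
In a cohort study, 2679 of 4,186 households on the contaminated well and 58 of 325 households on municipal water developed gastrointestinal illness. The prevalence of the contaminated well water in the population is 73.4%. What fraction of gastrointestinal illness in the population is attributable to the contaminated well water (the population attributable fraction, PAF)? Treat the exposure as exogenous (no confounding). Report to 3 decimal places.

p₁ = P(outcome | exposed) = 2679/4186 = 0.63999
p₀ = P(outcome | unexposed) = 58/325 = 0.17846
Overall risk P(Y=1) = π·p₁ + (1−π)·p₀ = 0.734×0.63999 + 0.266×0.17846 = 0.51722.
Under exogeneity, PAF = [P(Y=1) − p₀] / P(Y=1).
PAF = (0.51722 − 0.17846) / 0.51722 ≈ 0.6550

PAF ≈ 0.655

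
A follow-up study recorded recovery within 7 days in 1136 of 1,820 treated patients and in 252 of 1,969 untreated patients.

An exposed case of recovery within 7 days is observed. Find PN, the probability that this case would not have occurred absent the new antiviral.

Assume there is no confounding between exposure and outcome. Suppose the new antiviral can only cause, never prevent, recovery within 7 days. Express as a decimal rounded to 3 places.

p₁ = P(outcome | exposed) = 1136/1820 = 0.62418
p₀ = P(outcome | unexposed) = 252/1969 = 0.12798
Under exogeneity and monotonicity, PN = (p₁ − p₀) / p₁.
PN = (0.62418 − 0.12798) / 0.62418 = 0.49619 / 0.62418 ≈ 0.7950

PN ≈ 0.795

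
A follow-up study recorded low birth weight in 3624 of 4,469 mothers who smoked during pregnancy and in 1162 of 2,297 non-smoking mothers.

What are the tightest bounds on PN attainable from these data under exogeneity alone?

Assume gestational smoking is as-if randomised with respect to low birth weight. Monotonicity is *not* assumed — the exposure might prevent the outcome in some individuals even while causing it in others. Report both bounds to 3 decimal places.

p₁ = P(outcome | exposed) = 3624/4469 = 0.81092
p₀ = P(outcome | unexposed) = 1162/2297 = 0.50588
Under exogeneity alone the bounds on PN are max{0,(p₁−p₀)/p₁} ≤ PN ≤ min{1,(1−p₀)/p₁}.
  lower = (p₁ − p₀)/p₁ = 0.30504 / 0.81092 ≈ 0.3762
  upper = min{1, (1 − p₀)/p₁} = 0.49412 / 0.81092 ≈ 0.6093

0.376 ≤ PN ≤ 0.609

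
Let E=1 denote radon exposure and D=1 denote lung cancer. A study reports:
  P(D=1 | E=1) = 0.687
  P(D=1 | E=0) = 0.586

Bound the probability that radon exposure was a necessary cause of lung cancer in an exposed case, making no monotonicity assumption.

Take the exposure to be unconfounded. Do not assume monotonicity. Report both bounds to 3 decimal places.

Let p₁ = 0.687, p₀ = 0.586.
Under exogeneity alone the bounds on PN are max{0,(p₁−p₀)/p₁} ≤ PN ≤ min{1,(1−p₀)/p₁}.
  lower = (p₁ − p₀)/p₁ = 0.101 / 0.687 ≈ 0.1470
  upper = min{1, (1 − p₀)/p₁} = 0.414 / 0.687 ≈ 0.6026

0.147 ≤ PN ≤ 0.603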